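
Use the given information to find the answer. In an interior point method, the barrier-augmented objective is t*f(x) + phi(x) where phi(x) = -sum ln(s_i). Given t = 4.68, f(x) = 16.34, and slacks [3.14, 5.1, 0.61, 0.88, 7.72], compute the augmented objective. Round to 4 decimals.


Step 1: Compute log-barrier.
ln values: [1.1442, 1.6292, -0.4943, -0.1278, 2.0438]
phi = -(1.1442 + 1.6292 - 0.4943 - 0.1278 + 2.0438) = -4.1951
Step 2: Compute augmented objective.
t*f(x) = 4.68*16.34 = 76.4712
Total = 76.4712 - 4.1951 = 72.2761


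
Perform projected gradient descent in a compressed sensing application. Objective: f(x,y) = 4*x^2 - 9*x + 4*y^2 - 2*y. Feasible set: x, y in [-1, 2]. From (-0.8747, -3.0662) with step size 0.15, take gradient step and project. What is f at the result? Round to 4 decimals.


Step 1: Compute gradient at (-0.8747, -3.0662).
grad_x = 2*4*-0.8747 - 9 = -15.9976
grad_y = 2*4*-3.0662 - 2 = -26.5296
Step 2: Gradient step.
x_raw = -0.8747 - 0.15*-15.9976 = 1.5249
y_raw = -3.0662 - 0.15*-26.5296 = 0.9132
Step 3: Project onto [-1, 2].
x_proj = clip(1.5249) = 1.5249
y_proj = clip(0.9132) = 0.9132
Step 4: Evaluate f.
f(1.5249, 0.9132) = -2.9131


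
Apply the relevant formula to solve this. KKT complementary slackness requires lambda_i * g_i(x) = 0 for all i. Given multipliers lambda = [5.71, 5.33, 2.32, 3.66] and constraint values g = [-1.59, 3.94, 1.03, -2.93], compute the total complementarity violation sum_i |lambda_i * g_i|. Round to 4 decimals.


KKT complementary slackness check:
lambda_1 * g_1 = 5.71 * -1.59 = -9.0789
lambda_2 * g_2 = 5.33 * 3.94 = 21.0002
lambda_3 * g_3 = 2.32 * 1.03 = 2.3896
lambda_4 * g_4 = 3.66 * -2.93 = -10.7238
Total violation = 9.0789 + 21.0002 + 2.3896 + 10.7238 = 43.1925


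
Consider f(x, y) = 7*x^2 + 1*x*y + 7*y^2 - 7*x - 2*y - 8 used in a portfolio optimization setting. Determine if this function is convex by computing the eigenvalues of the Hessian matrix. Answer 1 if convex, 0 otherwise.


The Hessian of f(x,y) = 7*x^2 + 1*x*y + 7*y^2 - 7*x - 2*y - 8 is:
H = [[14, 1], [1, 14]]
Trace = 14 + 14 = 28
Determinant = 14*14 - (1)^2 = 195
Discriminant = (28)^2 - 4*195 = 4.0
Eigenvalues: lambda_1 = 13.0, lambda_2 = 15.0
The function is convex.

1


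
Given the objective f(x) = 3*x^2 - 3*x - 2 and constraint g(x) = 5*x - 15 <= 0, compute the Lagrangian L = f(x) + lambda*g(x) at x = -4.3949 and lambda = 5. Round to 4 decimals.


Step 1: Evaluate f(x).
f(-4.3949) = 3*(-4.3949)^2 - 3*(-4.3949) - 2 = 69.1301
Step 2: Evaluate g(x).
g(-4.3949) = 5*-4.3949 - 15 = -36.9745
Step 3: Compute Lagrangian.
L = 69.1301 + 5*-36.9745 = -115.7424


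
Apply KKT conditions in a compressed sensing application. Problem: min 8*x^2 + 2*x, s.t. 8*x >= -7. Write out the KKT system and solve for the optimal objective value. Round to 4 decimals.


Step 1: Try lambda = 0 (constraint inactive).
Stationarity: 2*8*x + 2 = 0
x* = -2/(2*8) = -0.125
Check constraint: 8*-0.125 = -1.0 >= -7 -- satisfied.
Step 2: Compute optimal value.
f(x*) = 8*(-0.125)^2 + 2*(-0.125) = -0.125


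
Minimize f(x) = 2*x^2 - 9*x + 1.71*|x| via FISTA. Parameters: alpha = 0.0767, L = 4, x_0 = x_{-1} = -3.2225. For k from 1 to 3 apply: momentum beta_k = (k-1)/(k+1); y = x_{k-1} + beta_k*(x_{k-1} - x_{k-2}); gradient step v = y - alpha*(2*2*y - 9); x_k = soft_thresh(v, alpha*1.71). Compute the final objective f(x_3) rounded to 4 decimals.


FISTA on f(x) = 2*x^2 - 9*x + 1.71*|x|
L = 4, alpha = 0.0767
Iteration 1: beta = 0.0, y = -3.2225 + 0.0*(-3.2225 + 3.2225) = -3.2225
  grad(y) = -21.89, v = y - alpha*grad = -1.5435
  prox(v) = soft_thresh(-1.5435, 0.1312) = -1.4124
Iteration 2: beta = 0.3333, y = -1.4124 + 0.3333*(-1.4124 + 3.2225) = -0.809
  grad(y) = -12.236, v = y - alpha*grad = 0.1295
  prox(v) = soft_thresh(0.1295, 0.1312) = 0.0
Iteration 3: beta = 0.5, y = 0.0 + 0.5*(0.0 + 1.4124) = 0.7062
  grad(y) = -6.1752, v = y - alpha*grad = 1.1798
  prox(v) = soft_thresh(1.1798, 0.1312) = 1.0487
f(x_3) = 2*1.0487^2 - 9*1.0487 + 1.71*|1.0487| = -5.4454


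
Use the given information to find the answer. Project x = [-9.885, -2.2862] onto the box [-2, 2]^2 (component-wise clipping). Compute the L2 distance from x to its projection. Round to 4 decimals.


Project each component onto [-2, 2].
clip(-9.885) = -2.0, clip(-2.2862) = -2.0
Projection = [-2.0, -2.0]
Squared diffs: [62.1732, 0.0819]
Distance = sqrt(62.2551) = 7.8902


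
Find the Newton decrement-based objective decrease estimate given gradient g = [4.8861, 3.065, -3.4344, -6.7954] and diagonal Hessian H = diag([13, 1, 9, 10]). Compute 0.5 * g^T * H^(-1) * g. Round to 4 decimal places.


Step 1: H is diagonal, so H^(-1) * g = [0.3759, 3.065, -0.3816, -0.6795].
Step 2: g^T H^(-1) g = sum_i g_i^2 / H_ii
  = (4.8861)^2/13 + (3.065)^2/1 + (-3.4344)^2/9 + (-6.7954)^2/10
  = 1.8365 + 9.3942 + 1.3106 + 4.6177 = 17.159
Step 3: Objective decrease = 0.5 * g^T H^(-1) g = 8.5795


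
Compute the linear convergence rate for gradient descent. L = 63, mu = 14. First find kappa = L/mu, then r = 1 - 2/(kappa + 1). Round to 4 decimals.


Step 1: Compute the condition number.
kappa = L/mu = 63/14 = 4.5
Step 2: Compute the convergence rate.
r = 1 - 2/(kappa + 1) = 1 - 2*mu/(L + mu) = (L - mu)/(L + mu) = 49/77 = 0.6364


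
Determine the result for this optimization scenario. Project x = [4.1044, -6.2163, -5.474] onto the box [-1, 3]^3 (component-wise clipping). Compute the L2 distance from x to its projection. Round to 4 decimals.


Project each component onto [-1, 3].
clip(4.1044) = 3.0, clip(-6.2163) = -1.0, clip(-5.474) = -1.0
Projection = [3.0, -1.0, -1.0]
Squared diffs: [1.2197, 27.2098, 20.0167]
Distance = sqrt(48.4462) = 6.9603


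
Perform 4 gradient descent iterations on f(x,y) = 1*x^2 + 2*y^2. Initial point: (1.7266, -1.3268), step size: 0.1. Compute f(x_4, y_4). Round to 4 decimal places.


Gradient descent on f(x,y) = 1*x^2 + 2*y^2.
Starting point: (1.7266, -1.3268), alpha = 0.1
Step 1: grad_x = 2*1*1.7266 = 3.4532, grad_y = 2*2*-1.3268 = -5.3072
  x_1 = 1.7266 - 0.1*3.4532 = 1.3813
  y_1 = -1.3268 - 0.1*-5.3072 = -0.7961
Step 2: grad_x = 2*1*1.3813 = 2.7626, grad_y = 2*2*-0.7961 = -3.1843
  x_2 = 1.3813 - 0.1*2.7626 = 1.105
  y_2 = -0.7961 - 0.1*-3.1843 = -0.4776
Step 3: grad_x = 2*1*1.105 = 2.21, grad_y = 2*2*-0.4776 = -1.9106
  x_3 = 1.105 - 0.1*2.21 = 0.884
  y_3 = -0.4776 - 0.1*-1.9106 = -0.2866
Step 4: grad_x = 2*1*0.884 = 1.768, grad_y = 2*2*-0.2866 = -1.1464
  x_4 = 0.884 - 0.1*1.768 = 0.7072
  y_4 = -0.2866 - 0.1*-1.1464 = -0.172
f(0.7072, -0.172) = 1*0.7072^2 + 2*(-0.172)^2 = 0.5593


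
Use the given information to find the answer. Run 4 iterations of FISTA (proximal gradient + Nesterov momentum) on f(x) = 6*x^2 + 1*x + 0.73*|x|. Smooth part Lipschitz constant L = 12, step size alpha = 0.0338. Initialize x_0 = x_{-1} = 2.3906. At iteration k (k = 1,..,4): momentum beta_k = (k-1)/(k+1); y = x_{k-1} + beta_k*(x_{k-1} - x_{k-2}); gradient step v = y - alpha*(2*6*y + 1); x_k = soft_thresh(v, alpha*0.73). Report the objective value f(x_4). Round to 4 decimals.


FISTA on f(x) = 6*x^2 + 1*x + 0.73*|x|
L = 12, alpha = 0.0338
Iteration 1: beta = 0.0, y = 2.3906 + 0.0*(2.3906 - 2.3906) = 2.3906
  grad(y) = 29.6872, v = y - alpha*grad = 1.3872
  prox(v) = soft_thresh(1.3872, 0.0247) = 1.3625
Iteration 2: beta = 0.3333, y = 1.3625 + 0.3333*(1.3625 - 2.3906) = 1.0198
  grad(y) = 13.2376, v = y - alpha*grad = 0.5724
  prox(v) = soft_thresh(0.5724, 0.0247) = 0.5477
Iteration 3: beta = 0.5, y = 0.5477 + 0.5*(0.5477 - 1.3625) = 0.1403
  grad(y) = 2.6835, v = y - alpha*grad = 0.0496
  prox(v) = soft_thresh(0.0496, 0.0247) = 0.0249
Iteration 4: beta = 0.6, y = 0.0249 + 0.6*(0.0249 - 0.5477) = -0.2888
  grad(y) = -2.465, v = y - alpha*grad = -0.2054
  prox(v) = soft_thresh(-0.2054, 0.0247) = -0.1808
f(x_4) = 6*(-0.1808)^2 + 1*(-0.1808) + 0.73*|-0.1808| = 0.1472


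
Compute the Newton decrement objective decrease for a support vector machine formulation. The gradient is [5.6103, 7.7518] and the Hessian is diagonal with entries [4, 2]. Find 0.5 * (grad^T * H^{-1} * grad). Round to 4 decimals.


Step 1: H is diagonal, so H^(-1) * g = [1.4026, 3.8759].
Step 2: g^T H^(-1) g = sum_i g_i^2 / H_ii
  = (5.6103)^2/4 + (7.7518)^2/2
  = 7.8689 + 30.0452 = 37.9141
Step 3: Objective decrease = 0.5 * g^T H^(-1) g = 18.957


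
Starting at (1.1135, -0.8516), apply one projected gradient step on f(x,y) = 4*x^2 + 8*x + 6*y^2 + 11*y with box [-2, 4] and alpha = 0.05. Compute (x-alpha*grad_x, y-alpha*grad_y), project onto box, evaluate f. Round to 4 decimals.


Step 1: Compute gradient at (1.1135, -0.8516).
grad_x = 2*4*1.1135 + 8 = 16.908
grad_y = 2*6*-0.8516 + 11 = 0.7808
Step 2: Gradient step.
x_raw = 1.1135 - 0.05*16.908 = 0.2681
y_raw = -0.8516 - 0.05*0.7808 = -0.8906
Step 3: Project onto [-2, 4].
x_proj = clip(0.2681) = 0.2681
y_proj = clip(-0.8906) = -0.8906
Step 4: Evaluate f.
f(0.2681, -0.8906) = -2.6053


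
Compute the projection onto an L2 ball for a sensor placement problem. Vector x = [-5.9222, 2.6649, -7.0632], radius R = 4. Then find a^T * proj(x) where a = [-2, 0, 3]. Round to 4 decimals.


Step 1: Compute ||x|| (intermediates to 6 decimals).
||x|| = sqrt((-5.9222)^2 + 2.6649^2 + (-7.0632)^2) = 9.594943
Step 2: Project.
Since ||x|| > R, scale = R/||x|| = 4/9.594943 = 0.416886, proj(x) = scale * x
proj(x) = [-2.468882, 1.11096, -2.944549]
Step 3: Dot product.
a^T * proj(x) = -2*(-2.468882) + 0*1.11096 + 3*(-2.944549) = -3.8959


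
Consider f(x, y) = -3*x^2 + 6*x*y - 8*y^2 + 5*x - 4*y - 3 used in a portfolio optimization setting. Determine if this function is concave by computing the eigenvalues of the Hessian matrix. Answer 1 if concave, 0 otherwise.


The Hessian of f(x,y) = -3*x^2 + 6*x*y - 8*y^2 + 5*x - 4*y - 3 is:
H = [[-6, 6], [6, -16]]
Trace = -6 - 16 = -22
Determinant = -6*-16 - (6)^2 = 60
Discriminant = (-22)^2 - 4*60 = 244.0
Eigenvalues: lambda_1 = -18.8102, lambda_2 = -3.1898
The function is concave.

1


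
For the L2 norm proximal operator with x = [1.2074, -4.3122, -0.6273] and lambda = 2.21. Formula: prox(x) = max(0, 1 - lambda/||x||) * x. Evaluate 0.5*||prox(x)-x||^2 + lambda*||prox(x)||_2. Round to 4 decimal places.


Step 1: Compute ||x||.
||x|| = 4.5218
Step 2: Compute scaling factor.
scale = max(0, 1 - 2.21/4.5218) = 0.5113
Step 3: prox(x) = [0.6173, -2.2046, -0.3207]
||prox(x)|| = 2.3118
Step 4: Proximal objective.
0.5*||prox-x||^2 = 2.4421
lambda*||prox|| = 5.1091
Total = 7.5511


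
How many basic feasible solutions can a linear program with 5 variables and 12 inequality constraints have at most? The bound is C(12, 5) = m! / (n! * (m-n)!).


Each vertex corresponds to some choice of n active constraints out of m, so the number of vertices is at most C(m, n) = m! / (n!(m-n)!).
m = 12, n = 5
Numerator: 12 * 11 * 10 * 9 * 8
Denominator: 5! = 120
C(12, 5) = 792


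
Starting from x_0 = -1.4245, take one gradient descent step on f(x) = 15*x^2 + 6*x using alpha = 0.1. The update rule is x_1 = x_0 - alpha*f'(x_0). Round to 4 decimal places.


We compute the gradient at x_0 and apply the update.
f'(x) = 30*x + 6
f'(-1.4245) = 30*-1.4245 + 6 = -36.735
x_1 = -1.4245 - 0.1*-36.735 = 2.249


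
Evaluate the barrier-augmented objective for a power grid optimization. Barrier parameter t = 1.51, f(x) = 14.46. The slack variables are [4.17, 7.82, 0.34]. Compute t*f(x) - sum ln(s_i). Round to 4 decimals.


Step 1: Compute log-barrier.
ln values: [1.4279, 2.0567, -1.0788]
phi = -(1.4279 + 2.0567 - 1.0788) = -2.4058
Step 2: Compute augmented objective.
t*f(x) = 1.51*14.46 = 21.8346
Total = 21.8346 - 2.4058 = 19.4288


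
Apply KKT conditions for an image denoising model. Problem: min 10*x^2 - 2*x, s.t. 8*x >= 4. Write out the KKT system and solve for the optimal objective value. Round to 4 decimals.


Step 1: Try lambda = 0 (constraint inactive).
x_unc = 2/(2*10) = 0.1
Check: 8*0.1 = 0.8 < 4 -- violated!
Step 2: Constraint must be active: 8*x = 4
x* = 4/8 = 0.5
lambda = (2*10*0.5 - 2)/8 = 1.0
Step 3: Compute optimal value.
f(x*) = 10*0.5^2 - 2*0.5 = 1.5


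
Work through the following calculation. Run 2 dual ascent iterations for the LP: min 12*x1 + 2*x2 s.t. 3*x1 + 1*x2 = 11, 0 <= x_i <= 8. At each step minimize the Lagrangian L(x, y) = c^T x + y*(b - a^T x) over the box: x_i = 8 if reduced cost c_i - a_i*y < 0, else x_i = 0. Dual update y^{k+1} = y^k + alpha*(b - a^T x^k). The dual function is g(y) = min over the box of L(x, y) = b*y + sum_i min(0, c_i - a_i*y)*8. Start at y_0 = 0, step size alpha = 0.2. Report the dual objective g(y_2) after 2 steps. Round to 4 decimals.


Dual ascent for LP: min 12*x1 + 2*x2, 3*x1 + 1*x2 = 11, 0 <= x_i <= 8
Step 1: y^k = 0.0, reduced costs: (12.0, 2.0)
  x^k = (0.0, 0.0), subgradient = b - a^T x = 11.0
  y^{k+1} = 0.0 + 0.2*11.0 = 2.2
Step 2: y^k = 2.2, reduced costs: (5.4, -0.2)
  x^k = (0.0, 8.0), subgradient = b - a^T x = 3.0
  y^{k+1} = 2.2 + 0.2*3.0 = 2.8
Dual objective at y_2 = 2.8: reduced costs (3.6, -0.8), box minimizer x = (0.0, 8.0)
g(y_2) = b*y + (c1 - a1*y)*x1 + (c2 - a2*y)*x2 = 11*2.8 + 3.6*0.0 + (-0.8)*8.0 = 30.8 + 0.0 - 6.4 = 24.4


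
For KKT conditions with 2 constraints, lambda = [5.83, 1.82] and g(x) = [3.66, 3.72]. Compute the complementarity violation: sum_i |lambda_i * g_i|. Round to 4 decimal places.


KKT complementary slackness check:
lambda_1 * g_1 = 5.83 * 3.66 = 21.3378
lambda_2 * g_2 = 1.82 * 3.72 = 6.7704
Total violation = 21.3378 + 6.7704 = 28.1082


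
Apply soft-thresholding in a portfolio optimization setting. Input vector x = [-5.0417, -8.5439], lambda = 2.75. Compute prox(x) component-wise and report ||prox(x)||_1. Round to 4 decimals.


Soft-thresholding with lambda = 2.75:
prox(-5.0417) = sign(-5.0417)*max(|-5.0417| - 2.75, 0) = -2.2917
prox(-8.5439) = sign(-8.5439)*max(|-8.5439| - 2.75, 0) = -5.7939
prox(x) = [-2.2917, -5.7939]
||prox(x)||_1 = 2.2917 + 5.7939 = 8.0856


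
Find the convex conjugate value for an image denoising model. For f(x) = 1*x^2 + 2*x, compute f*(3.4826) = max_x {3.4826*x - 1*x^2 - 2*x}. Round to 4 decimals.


f*(y) = sup_x {y*x - a*x^2 - b*x} = sup_x {(y-b)*x - a*x^2}
FOC: (y - b) - 2a*x = 0 => x* = (y - b)/(2a)
x* = (3.4826 - 2)/(2*1) = 0.7413
f*(3.4826) = (y-b)^2/(4a) = (3.4826 - 2)^2/(4*1)
= 2.1981/4 = 0.5495


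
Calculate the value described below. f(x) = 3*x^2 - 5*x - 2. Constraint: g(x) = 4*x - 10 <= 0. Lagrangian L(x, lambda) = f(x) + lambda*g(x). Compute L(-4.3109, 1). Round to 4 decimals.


Step 1: Evaluate f(x).
f(-4.3109) = 3*(-4.3109)^2 - 5*(-4.3109) - 2 = 75.3061
Step 2: Evaluate g(x).
g(-4.3109) = 4*-4.3109 - 10 = -27.2436
Step 3: Compute Lagrangian.
L = 75.3061 + 1*-27.2436 = 48.0625


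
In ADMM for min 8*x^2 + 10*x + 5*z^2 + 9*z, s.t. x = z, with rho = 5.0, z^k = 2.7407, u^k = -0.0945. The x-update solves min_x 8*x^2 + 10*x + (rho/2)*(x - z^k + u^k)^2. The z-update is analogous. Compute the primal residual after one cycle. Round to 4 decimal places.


ADMM iteration with rho = 5.0, z^k = 2.7407, u^k = -0.0945
Step 1: x-update.
Minimize 8*x^2 + 10*x + (5.0/2)*(x - 2.7407 - 0.0945)^2
FOC: (2*8 + 5.0)*x = -10 + 5.0*(2.7407 + 0.0945)
x^{k+1} = 0.1989
Step 2: z-update.
Minimize 5*z^2 + 9*z + (5.0/2)*(0.1989 - z - 0.0945)^2
FOC: (2*5 + 5.0)*z = -9 + 5.0*(0.1989 - 0.0945)
z^{k+1} = -0.5652
Step 3: u-update.
u^{k+1} = -0.0945 + 0.1989 + 0.5652 = 0.6696
Step 4: Primal residual = |0.1989 + 0.5652| = 0.7641


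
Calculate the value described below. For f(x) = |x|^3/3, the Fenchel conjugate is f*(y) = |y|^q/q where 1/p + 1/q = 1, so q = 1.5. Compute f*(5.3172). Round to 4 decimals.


The conjugate exponent q satisfies 1/p + 1/q = 1.
p = 3, so q = 3/(3 - 1) = 1.5
|y|^q = 5.3172^1.5 = 12.261
f*(5.3172) = 12.261 / 1.5 = 8.174


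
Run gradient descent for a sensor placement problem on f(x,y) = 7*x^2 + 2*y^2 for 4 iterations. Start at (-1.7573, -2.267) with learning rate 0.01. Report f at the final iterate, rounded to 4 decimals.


Gradient descent on f(x,y) = 7*x^2 + 2*y^2.
Starting point: (-1.7573, -2.267), alpha = 0.01
Step 1: grad_x = 2*7*-1.7573 = -24.6022, grad_y = 2*2*-2.267 = -9.068
  x_1 = -1.7573 - 0.01*-24.6022 = -1.5113
  y_1 = -2.267 - 0.01*-9.068 = -2.1763
Step 2: grad_x = 2*7*-1.5113 = -21.1579, grad_y = 2*2*-2.1763 = -8.7053
  x_2 = -1.5113 - 0.01*-21.1579 = -1.2997
  y_2 = -2.1763 - 0.01*-8.7053 = -2.0893
Step 3: grad_x = 2*7*-1.2997 = -18.1958, grad_y = 2*2*-2.0893 = -8.3571
  x_3 = -1.2997 - 0.01*-18.1958 = -1.1177
  y_3 = -2.0893 - 0.01*-8.3571 = -2.0057
Step 4: grad_x = 2*7*-1.1177 = -15.6484, grad_y = 2*2*-2.0057 = -8.0228
  x_4 = -1.1177 - 0.01*-15.6484 = -0.9613
  y_4 = -2.0057 - 0.01*-8.0228 = -1.9255
f(-0.9613, -1.9255) = 7*(-0.9613)^2 + 2*(-1.9255)^2 = 13.883


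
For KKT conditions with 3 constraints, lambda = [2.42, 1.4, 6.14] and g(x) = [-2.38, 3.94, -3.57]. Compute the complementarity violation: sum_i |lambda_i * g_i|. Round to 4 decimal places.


KKT complementary slackness check:
lambda_1 * g_1 = 2.42 * -2.38 = -5.7596
lambda_2 * g_2 = 1.4 * 3.94 = 5.516
lambda_3 * g_3 = 6.14 * -3.57 = -21.9198
Total violation = 5.7596 + 5.516 + 21.9198 = 33.1954


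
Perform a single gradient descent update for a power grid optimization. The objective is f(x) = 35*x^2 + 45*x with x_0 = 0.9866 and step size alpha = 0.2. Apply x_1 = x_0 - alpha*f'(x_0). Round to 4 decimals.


We compute the gradient at x_0 and apply the update.
f'(x) = 70*x + 45
f'(0.9866) = 70*0.9866 + 45 = 114.062
x_1 = 0.9866 - 0.2*114.062 = -21.8258


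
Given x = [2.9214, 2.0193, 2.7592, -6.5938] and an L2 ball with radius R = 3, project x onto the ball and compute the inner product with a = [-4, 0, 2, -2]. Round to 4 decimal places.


Step 1: Compute ||x|| (intermediates to 6 decimals).
||x|| = sqrt(2.9214^2 + 2.0193^2 + 2.7592^2 + (-6.5938)^2) = 7.981449
Step 2: Project.
Since ||x|| > R, scale = R/||x|| = 3/7.981449 = 0.375872, proj(x) = scale * x
proj(x) = [1.098072, 0.758998, 1.037106, -2.478425]
Step 3: Dot product.
a^T * proj(x) = -4*1.098072 + 0*0.758998 + 2*1.037106 - 2*(-2.478425) = 2.6388


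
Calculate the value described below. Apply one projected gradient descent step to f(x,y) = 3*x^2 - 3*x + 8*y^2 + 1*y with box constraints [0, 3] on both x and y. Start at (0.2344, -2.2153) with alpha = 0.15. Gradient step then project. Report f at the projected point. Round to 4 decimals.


Step 1: Compute gradient at (0.2344, -2.2153).
grad_x = 2*3*0.2344 - 3 = -1.5936
grad_y = 2*8*-2.2153 + 1 = -34.4448
Step 2: Gradient step.
x_raw = 0.2344 - 0.15*-1.5936 = 0.4734
y_raw = -2.2153 - 0.15*-34.4448 = 2.9514
Step 3: Project onto [0, 3].
x_proj = clip(0.4734) = 0.4734
y_proj = clip(2.9514) = 2.9514
Step 4: Evaluate f.
f(0.4734, 2.9514) = 71.8906


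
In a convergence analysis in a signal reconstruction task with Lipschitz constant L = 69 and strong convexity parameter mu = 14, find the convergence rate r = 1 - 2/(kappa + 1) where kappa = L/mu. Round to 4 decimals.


Step 1: Compute the condition number.
kappa = L/mu = 69/14 = 4.9286
Step 2: Compute the convergence rate.
r = 1 - 2/(kappa + 1) = 1 - 2*mu/(L + mu) = (L - mu)/(L + mu) = 55/83 = 0.6627


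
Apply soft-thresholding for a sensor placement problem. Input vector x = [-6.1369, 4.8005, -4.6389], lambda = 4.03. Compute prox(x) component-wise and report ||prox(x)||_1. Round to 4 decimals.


Soft-thresholding with lambda = 4.03:
prox(-6.1369) = sign(-6.1369)*max(|-6.1369| - 4.03, 0) = -2.1069
prox(4.8005) = sign(4.8005)*max(|4.8005| - 4.03, 0) = 0.7705
prox(-4.6389) = sign(-4.6389)*max(|-4.6389| - 4.03, 0) = -0.6089
prox(x) = [-2.1069, 0.7705, -0.6089]
||prox(x)||_1 = 2.1069 + 0.7705 + 0.6089 = 3.4863


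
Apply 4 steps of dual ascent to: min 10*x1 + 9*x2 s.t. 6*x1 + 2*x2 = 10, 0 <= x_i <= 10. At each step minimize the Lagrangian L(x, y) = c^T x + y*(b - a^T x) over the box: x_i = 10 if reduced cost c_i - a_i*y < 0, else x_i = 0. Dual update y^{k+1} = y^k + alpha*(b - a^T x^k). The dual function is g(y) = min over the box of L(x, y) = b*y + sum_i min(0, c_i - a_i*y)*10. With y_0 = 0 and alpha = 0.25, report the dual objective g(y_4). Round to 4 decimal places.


Dual ascent for LP: min 10*x1 + 9*x2, 6*x1 + 2*x2 = 10, 0 <= x_i <= 10
Step 1: y^k = 0.0, reduced costs: (10.0, 9.0)
  x^k = (0.0, 0.0), subgradient = b - a^T x = 10.0
  y^{k+1} = 0.0 + 0.25*10.0 = 2.5
Step 2: y^k = 2.5, reduced costs: (-5.0, 4.0)
  x^k = (10.0, 0.0), subgradient = b - a^T x = -50.0
  y^{k+1} = 2.5 + 0.25*-50.0 = -10.0
Step 3: y^k = -10.0, reduced costs: (70.0, 29.0)
  x^k = (0.0, 0.0), subgradient = b - a^T x = 10.0
  y^{k+1} = -10.0 + 0.25*10.0 = -7.5
Step 4: y^k = -7.5, reduced costs: (55.0, 24.0)
  x^k = (0.0, 0.0), subgradient = b - a^T x = 10.0
  y^{k+1} = -7.5 + 0.25*10.0 = -5.0
Dual objective at y_4 = -5.0: reduced costs (40.0, 19.0), box minimizer x = (0.0, 0.0)
g(y_4) = b*y + (c1 - a1*y)*x1 + (c2 - a2*y)*x2 = 10*(-5.0) + 40.0*0.0 + 19.0*0.0 = -50.0 + 0.0 + 0.0 = -50.0


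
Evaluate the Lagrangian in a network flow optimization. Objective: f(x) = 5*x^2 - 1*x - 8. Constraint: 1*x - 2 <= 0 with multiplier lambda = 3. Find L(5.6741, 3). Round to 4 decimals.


Step 1: Evaluate f(x).
f(5.6741) = 5*5.6741^2 - 1*5.6741 - 8 = 147.303
Step 2: Evaluate g(x).
g(5.6741) = 1*5.6741 - 2 = 3.6741
Step 3: Compute Lagrangian.
L = 147.303 + 3*3.6741 = 158.3253


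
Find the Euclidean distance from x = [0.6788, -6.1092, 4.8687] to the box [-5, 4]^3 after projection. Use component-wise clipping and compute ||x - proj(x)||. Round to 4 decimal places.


Project each component onto [-5, 4].
clip(0.6788) = 0.6788, clip(-6.1092) = -5.0, clip(4.8687) = 4.0
Projection = [0.6788, -5.0, 4.0]
Squared diffs: [0.0, 1.2303, 0.7546]
Distance = sqrt(1.9849) = 1.4089


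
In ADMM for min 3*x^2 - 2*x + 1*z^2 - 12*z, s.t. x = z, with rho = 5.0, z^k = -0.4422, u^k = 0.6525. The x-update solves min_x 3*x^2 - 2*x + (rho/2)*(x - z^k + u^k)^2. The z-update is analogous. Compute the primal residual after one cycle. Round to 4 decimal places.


ADMM iteration with rho = 5.0, z^k = -0.4422, u^k = 0.6525
Step 1: x-update.
Minimize 3*x^2 - 2*x + (5.0/2)*(x + 0.4422 + 0.6525)^2
FOC: (2*3 + 5.0)*x = 2 + 5.0*(-0.4422 - 0.6525)
x^{k+1} = -0.3158
Step 2: z-update.
Minimize 1*z^2 - 12*z + (5.0/2)*(-0.3158 - z + 0.6525)^2
FOC: (2*1 + 5.0)*z = 12 + 5.0*(-0.3158 + 0.6525)
z^{k+1} = 1.9548
Step 3: u-update.
u^{k+1} = 0.6525 - 0.3158 - 1.9548 = -1.6181
Step 4: Primal residual = |-0.3158 - 1.9548| = 2.2706


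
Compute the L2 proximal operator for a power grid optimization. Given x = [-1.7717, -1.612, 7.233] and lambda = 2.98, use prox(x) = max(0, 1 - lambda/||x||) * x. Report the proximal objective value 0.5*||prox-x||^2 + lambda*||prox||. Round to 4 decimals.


Step 1: Compute ||x||.
||x|| = 7.6193
Step 2: Compute scaling factor.
scale = max(0, 1 - 2.98/7.6193) = 0.6089
Step 3: prox(x) = [-1.0788, -0.9815, 4.4041]
||prox(x)|| = 4.6393
Step 4: Proximal objective.
0.5*||prox-x||^2 = 4.4402
lambda*||prox|| = 13.8251
Total = 18.2653


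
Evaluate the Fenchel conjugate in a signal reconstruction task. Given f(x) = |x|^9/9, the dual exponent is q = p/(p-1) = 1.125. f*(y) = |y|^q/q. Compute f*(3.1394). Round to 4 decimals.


The conjugate exponent q satisfies 1/p + 1/q = 1.
p = 9, so q = 9/(9 - 1) = 1.125
|y|^q = 3.1394^1.125 = 3.622
f*(3.1394) = 3.622 / 1.125 = 3.2196


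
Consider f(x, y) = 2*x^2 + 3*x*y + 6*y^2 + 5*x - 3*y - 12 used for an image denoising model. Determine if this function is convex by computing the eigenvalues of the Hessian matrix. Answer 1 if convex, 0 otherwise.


The Hessian of f(x,y) = 2*x^2 + 3*x*y + 6*y^2 + 5*x - 3*y - 12 is:
H = [[4, 3], [3, 12]]
Trace = 4 + 12 = 16
Determinant = 4*12 - (3)^2 = 39
Discriminant = (16)^2 - 4*39 = 100.0
Eigenvalues: lambda_1 = 3.0, lambda_2 = 13.0
The function is convex.

1


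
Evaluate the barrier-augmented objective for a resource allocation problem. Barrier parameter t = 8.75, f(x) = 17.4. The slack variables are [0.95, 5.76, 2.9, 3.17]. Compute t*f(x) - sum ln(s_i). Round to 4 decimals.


Step 1: Compute log-barrier.
ln values: [-0.0513, 1.7509, 1.0647, 1.1537]
phi = -(-0.0513 + 1.7509 + 1.0647 + 1.1537) = -3.9181
Step 2: Compute augmented objective.
t*f(x) = 8.75*17.4 = 152.25
Total = 152.25 - 3.9181 = 148.3319


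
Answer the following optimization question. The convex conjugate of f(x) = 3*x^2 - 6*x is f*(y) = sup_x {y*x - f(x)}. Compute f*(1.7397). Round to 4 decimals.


f*(y) = sup_x {y*x - a*x^2 - b*x} = sup_x {(y-b)*x - a*x^2}
FOC: (y - b) - 2a*x = 0 => x* = (y - b)/(2a)
x* = (1.7397 + 6)/(2*3) = 1.29
f*(1.7397) = (y-b)^2/(4a) = (1.7397 + 6)^2/(4*3)
= 59.903/12 = 4.9919


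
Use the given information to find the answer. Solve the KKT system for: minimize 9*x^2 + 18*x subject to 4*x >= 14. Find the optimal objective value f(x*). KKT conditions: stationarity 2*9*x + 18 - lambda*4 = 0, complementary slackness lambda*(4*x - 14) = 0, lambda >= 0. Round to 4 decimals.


Step 1: Try lambda = 0 (constraint inactive).
x_unc = -18/(2*9) = -1.0
Check: 4*-1.0 = -4.0 < 14 -- violated!
Step 2: Constraint must be active: 4*x = 14
x* = 14/4 = 3.5
lambda = (2*9*3.5 + 18)/4 = 20.25
Step 3: Compute optimal value.
f(x*) = 9*3.5^2 + 18*3.5 = 173.25


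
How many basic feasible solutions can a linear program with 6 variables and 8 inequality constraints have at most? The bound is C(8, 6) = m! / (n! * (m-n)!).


Each vertex corresponds to some choice of n active constraints out of m, so the number of vertices is at most C(m, n) = m! / (n!(m-n)!).
m = 8, n = 6
Numerator: 8 * 7 * 6 * 5 * 4 * 3
Denominator: 6! = 720
C(8, 6) = 28


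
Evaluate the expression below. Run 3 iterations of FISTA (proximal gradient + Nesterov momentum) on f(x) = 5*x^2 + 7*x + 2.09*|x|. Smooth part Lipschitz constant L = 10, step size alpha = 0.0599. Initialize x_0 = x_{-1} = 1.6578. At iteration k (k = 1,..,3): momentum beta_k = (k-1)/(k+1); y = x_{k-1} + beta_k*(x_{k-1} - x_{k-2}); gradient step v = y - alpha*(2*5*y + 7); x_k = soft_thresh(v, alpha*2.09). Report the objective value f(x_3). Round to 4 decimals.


FISTA on f(x) = 5*x^2 + 7*x + 2.09*|x|
L = 10, alpha = 0.0599
Iteration 1: beta = 0.0, y = 1.6578 + 0.0*(1.6578 - 1.6578) = 1.6578
  grad(y) = 23.578, v = y - alpha*grad = 0.2455
  prox(v) = soft_thresh(0.2455, 0.1252) = 0.1203
Iteration 2: beta = 0.3333, y = 0.1203 + 0.3333*(0.1203 - 1.6578) = -0.3922
  grad(y) = 3.0778, v = y - alpha*grad = -0.5766
  prox(v) = soft_thresh(-0.5766, 0.1252) = -0.4514
Iteration 3: beta = 0.5, y = -0.4514 + 0.5*(-0.4514 - 0.1203) = -0.7372
  grad(y) = -0.3723, v = y - alpha*grad = -0.7149
  prox(v) = soft_thresh(-0.7149, 0.1252) = -0.5897
f(x_3) = 5*(-0.5897)^2 + 7*(-0.5897) + 2.09*|-0.5897| = -1.1567


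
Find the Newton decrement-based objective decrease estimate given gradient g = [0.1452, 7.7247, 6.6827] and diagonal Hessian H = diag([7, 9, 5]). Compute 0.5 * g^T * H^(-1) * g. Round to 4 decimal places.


Step 1: H is diagonal, so H^(-1) * g = [0.0207, 0.8583, 1.3365].
Step 2: g^T H^(-1) g = sum_i g_i^2 / H_ii
  = (0.1452)^2/7 + (7.7247)^2/9 + (6.6827)^2/5
  = 0.003 + 6.6301 + 8.9317 = 15.5648
Step 3: Objective decrease = 0.5 * g^T H^(-1) g = 7.7824


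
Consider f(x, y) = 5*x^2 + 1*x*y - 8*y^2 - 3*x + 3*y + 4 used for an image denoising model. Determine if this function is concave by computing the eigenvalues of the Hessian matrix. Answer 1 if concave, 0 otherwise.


The Hessian of f(x,y) = 5*x^2 + 1*x*y - 8*y^2 - 3*x + 3*y + 4 is:
H = [[10, 1], [1, -16]]
Trace = 10 - 16 = -6
Determinant = 10*-16 - (1)^2 = -161
Discriminant = (-6)^2 - 4*-161 = 680.0
Eigenvalues: lambda_1 = -16.0384, lambda_2 = 10.0384
The function is not concave.

0


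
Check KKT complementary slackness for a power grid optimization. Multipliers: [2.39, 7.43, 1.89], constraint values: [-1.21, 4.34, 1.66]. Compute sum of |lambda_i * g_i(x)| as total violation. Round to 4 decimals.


KKT complementary slackness check:
lambda_1 * g_1 = 2.39 * -1.21 = -2.8919
lambda_2 * g_2 = 7.43 * 4.34 = 32.2462
lambda_3 * g_3 = 1.89 * 1.66 = 3.1374
Total violation = 2.8919 + 32.2462 + 3.1374 = 38.2755


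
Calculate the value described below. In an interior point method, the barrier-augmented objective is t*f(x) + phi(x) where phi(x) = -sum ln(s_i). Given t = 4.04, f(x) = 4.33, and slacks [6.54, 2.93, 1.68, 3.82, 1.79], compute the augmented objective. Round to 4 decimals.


Step 1: Compute log-barrier.
ln values: [1.8779, 1.075, 0.5188, 1.3403, 0.5822]
phi = -(1.8779 + 1.075 + 0.5188 + 1.3403 + 0.5822) = -5.3942
Step 2: Compute augmented objective.
t*f(x) = 4.04*4.33 = 17.4932
Total = 17.4932 - 5.3942 = 12.099


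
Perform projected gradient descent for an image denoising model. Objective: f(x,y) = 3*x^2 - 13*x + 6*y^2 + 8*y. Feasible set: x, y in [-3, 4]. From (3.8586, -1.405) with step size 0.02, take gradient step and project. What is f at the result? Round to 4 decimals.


Step 1: Compute gradient at (3.8586, -1.405).
grad_x = 2*3*3.8586 - 13 = 10.1516
grad_y = 2*6*-1.405 + 8 = -8.86
Step 2: Gradient step.
x_raw = 3.8586 - 0.02*10.1516 = 3.6556
y_raw = -1.405 - 0.02*-8.86 = -1.2278
Step 3: Project onto [-3, 4].
x_proj = clip(3.6556) = 3.6556
y_proj = clip(-1.2278) = -1.2278
Step 4: Evaluate f.
f(3.6556, -1.2278) = -8.2103


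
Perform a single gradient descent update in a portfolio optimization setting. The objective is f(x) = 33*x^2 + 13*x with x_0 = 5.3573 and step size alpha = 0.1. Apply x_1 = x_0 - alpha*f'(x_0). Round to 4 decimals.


We compute the gradient at x_0 and apply the update.
f'(x) = 66*x + 13
f'(5.3573) = 66*5.3573 + 13 = 366.5818
x_1 = 5.3573 - 0.1*366.5818 = -31.3009


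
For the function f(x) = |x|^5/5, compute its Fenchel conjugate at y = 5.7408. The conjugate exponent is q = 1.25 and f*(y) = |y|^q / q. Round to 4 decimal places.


The conjugate exponent q satisfies 1/p + 1/q = 1.
p = 5, so q = 5/(5 - 1) = 1.25
|y|^q = 5.7408^1.25 = 8.8862
f*(5.7408) = 8.8862 / 1.25 = 7.109


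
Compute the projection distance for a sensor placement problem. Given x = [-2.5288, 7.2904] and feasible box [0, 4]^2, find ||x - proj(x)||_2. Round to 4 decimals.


Project each component onto [0, 4].
clip(-2.5288) = 0.0, clip(7.2904) = 4.0
Projection = [0.0, 4.0]
Squared diffs: [6.3948, 10.8267]
Distance = sqrt(17.2215) = 4.1499


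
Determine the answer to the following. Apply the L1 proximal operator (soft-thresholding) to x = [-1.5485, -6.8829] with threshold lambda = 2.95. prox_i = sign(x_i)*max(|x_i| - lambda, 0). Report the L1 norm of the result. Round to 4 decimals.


Soft-thresholding with lambda = 2.95:
prox(-1.5485) = sign(-1.5485)*max(|-1.5485| - 2.95, 0) = 0.0
prox(-6.8829) = sign(-6.8829)*max(|-6.8829| - 2.95, 0) = -3.9329
prox(x) = [0.0, -3.9329]
||prox(x)||_1 = 0.0 + 3.9329 = 3.9329


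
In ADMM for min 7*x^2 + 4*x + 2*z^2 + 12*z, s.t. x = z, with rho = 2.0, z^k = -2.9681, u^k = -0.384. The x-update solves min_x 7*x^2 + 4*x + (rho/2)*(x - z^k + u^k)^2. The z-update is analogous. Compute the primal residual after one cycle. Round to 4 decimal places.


ADMM iteration with rho = 2.0, z^k = -2.9681, u^k = -0.384
Step 1: x-update.
Minimize 7*x^2 + 4*x + (2.0/2)*(x + 2.9681 - 0.384)^2
FOC: (2*7 + 2.0)*x = -4 + 2.0*(-2.9681 + 0.384)
x^{k+1} = -0.573
Step 2: z-update.
Minimize 2*z^2 + 12*z + (2.0/2)*(-0.573 - z - 0.384)^2
FOC: (2*2 + 2.0)*z = -12 + 2.0*(-0.573 - 0.384)
z^{k+1} = -2.319
Step 3: u-update.
u^{k+1} = -0.384 - 0.573 + 2.319 = 1.362
Step 4: Primal residual = |-0.573 + 2.319| = 1.746


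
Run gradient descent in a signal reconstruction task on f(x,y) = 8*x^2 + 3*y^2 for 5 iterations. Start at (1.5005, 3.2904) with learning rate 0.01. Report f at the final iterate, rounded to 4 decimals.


Gradient descent on f(x,y) = 8*x^2 + 3*y^2.
Starting point: (1.5005, 3.2904), alpha = 0.01
Step 1: grad_x = 2*8*1.5005 = 24.008, grad_y = 2*3*3.2904 = 19.7424
  x_1 = 1.5005 - 0.01*24.008 = 1.2604
  y_1 = 3.2904 - 0.01*19.7424 = 3.093
Step 2: grad_x = 2*8*1.2604 = 20.1667, grad_y = 2*3*3.093 = 18.5579
  x_2 = 1.2604 - 0.01*20.1667 = 1.0588
  y_2 = 3.093 - 0.01*18.5579 = 2.9074
Step 3: grad_x = 2*8*1.0588 = 16.94, grad_y = 2*3*2.9074 = 17.4444
  x_3 = 1.0588 - 0.01*16.94 = 0.8894
  y_3 = 2.9074 - 0.01*17.4444 = 2.733
Step 4: grad_x = 2*8*0.8894 = 14.2296, grad_y = 2*3*2.733 = 16.3977
  x_4 = 0.8894 - 0.01*14.2296 = 0.7471
  y_4 = 2.733 - 0.01*16.3977 = 2.569
Step 5: grad_x = 2*8*0.7471 = 11.9529, grad_y = 2*3*2.569 = 15.4139
  x_5 = 0.7471 - 0.01*11.9529 = 0.6275
  y_5 = 2.569 - 0.01*15.4139 = 2.4148
f(0.6275, 2.4148) = 8*0.6275^2 + 3*2.4148^2 = 20.6446


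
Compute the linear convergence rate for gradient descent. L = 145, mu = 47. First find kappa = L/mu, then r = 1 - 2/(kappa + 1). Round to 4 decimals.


Step 1: Compute the condition number.
kappa = L/mu = 145/47 = 3.0851
Step 2: Compute the convergence rate.
r = 1 - 2/(kappa + 1) = 1 - 2*mu/(L + mu) = (L - mu)/(L + mu) = 98/192 = 0.5104


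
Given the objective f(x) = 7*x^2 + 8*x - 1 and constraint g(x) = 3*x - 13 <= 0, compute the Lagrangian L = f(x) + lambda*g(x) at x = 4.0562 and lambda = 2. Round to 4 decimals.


Step 1: Evaluate f(x).
f(4.0562) = 7*4.0562^2 + 8*4.0562 - 1 = 146.6189
Step 2: Evaluate g(x).
g(4.0562) = 3*4.0562 - 13 = -0.8314
Step 3: Compute Lagrangian.
L = 146.6189 + 2*-0.8314 = 144.9561


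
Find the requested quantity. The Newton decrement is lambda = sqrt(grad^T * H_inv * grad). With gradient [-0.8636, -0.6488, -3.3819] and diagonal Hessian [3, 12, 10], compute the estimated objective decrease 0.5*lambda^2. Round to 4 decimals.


Step 1: H is diagonal, so H^(-1) * g = [-0.2879, -0.0541, -0.3382].
Step 2: g^T H^(-1) g = sum_i g_i^2 / H_ii
  = (-0.8636)^2/3 + (-0.6488)^2/12 + (-3.3819)^2/10
  = 0.2486 + 0.0351 + 1.1437 = 1.4274
Step 3: Objective decrease = 0.5 * g^T H^(-1) g = 0.7137


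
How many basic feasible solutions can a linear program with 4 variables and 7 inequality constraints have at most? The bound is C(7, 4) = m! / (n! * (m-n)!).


Each vertex corresponds to some choice of n active constraints out of m, so the number of vertices is at most C(m, n) = m! / (n!(m-n)!).
m = 7, n = 4
Numerator: 7 * 6 * 5 * 4
Denominator: 4! = 24
C(7, 4) = 35


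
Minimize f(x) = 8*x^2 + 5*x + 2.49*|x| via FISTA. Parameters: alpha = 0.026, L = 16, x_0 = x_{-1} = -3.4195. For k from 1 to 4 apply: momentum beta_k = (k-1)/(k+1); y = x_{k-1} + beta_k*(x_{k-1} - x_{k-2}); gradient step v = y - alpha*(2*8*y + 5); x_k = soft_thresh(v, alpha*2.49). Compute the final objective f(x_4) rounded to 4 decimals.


FISTA on f(x) = 8*x^2 + 5*x + 2.49*|x|
L = 16, alpha = 0.026
Iteration 1: beta = 0.0, y = -3.4195 + 0.0*(-3.4195 + 3.4195) = -3.4195
  grad(y) = -49.712, v = y - alpha*grad = -2.127
  prox(v) = soft_thresh(-2.127, 0.0647) = -2.0622
Iteration 2: beta = 0.3333, y = -2.0622 + 0.3333*(-2.0622 + 3.4195) = -1.6098
  grad(y) = -20.7573, v = y - alpha*grad = -1.0701
  prox(v) = soft_thresh(-1.0701, 0.0647) = -1.0054
Iteration 3: beta = 0.5, y = -1.0054 + 0.5*(-1.0054 + 2.0622) = -0.477
  grad(y) = -2.6316, v = y - alpha*grad = -0.4086
  prox(v) = soft_thresh(-0.4086, 0.0647) = -0.3438
Iteration 4: beta = 0.6, y = -0.3438 + 0.6*(-0.3438 + 1.0054) = 0.0531
  grad(y) = 5.8502, v = y - alpha*grad = -0.099
  prox(v) = soft_thresh(-0.099, 0.0647) = -0.0342
f(x_4) = 8*(-0.0342)^2 + 5*(-0.0342) + 2.49*|-0.0342| = -0.0765


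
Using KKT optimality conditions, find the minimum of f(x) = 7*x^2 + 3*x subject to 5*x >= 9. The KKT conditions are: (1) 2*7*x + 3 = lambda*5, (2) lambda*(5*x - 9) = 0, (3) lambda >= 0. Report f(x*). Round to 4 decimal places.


Step 1: Try lambda = 0 (constraint inactive).
x_unc = -3/(2*7) = -0.2143
Check: 5*-0.2143 = -1.0715 < 9 -- violated!
Step 2: Constraint must be active: 5*x = 9
x* = 9/5 = 1.8
lambda = (2*7*1.8 + 3)/5 = 5.64
Step 3: Compute optimal value.
f(x*) = 7*1.8^2 + 3*1.8 = 28.08


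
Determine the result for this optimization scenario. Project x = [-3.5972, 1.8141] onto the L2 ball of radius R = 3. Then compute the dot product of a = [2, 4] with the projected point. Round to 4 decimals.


Step 1: Compute ||x|| (intermediates to 6 decimals).
||x|| = sqrt((-3.5972)^2 + 1.8141^2) = 4.028748
Step 2: Project.
Since ||x|| > R, scale = R/||x|| = 3/4.028748 = 0.744648, proj(x) = scale * x
proj(x) = [-2.678648, 1.350866]
Step 3: Dot product.
a^T * proj(x) = 2*(-2.678648) + 4*1.350866 = 0.0462


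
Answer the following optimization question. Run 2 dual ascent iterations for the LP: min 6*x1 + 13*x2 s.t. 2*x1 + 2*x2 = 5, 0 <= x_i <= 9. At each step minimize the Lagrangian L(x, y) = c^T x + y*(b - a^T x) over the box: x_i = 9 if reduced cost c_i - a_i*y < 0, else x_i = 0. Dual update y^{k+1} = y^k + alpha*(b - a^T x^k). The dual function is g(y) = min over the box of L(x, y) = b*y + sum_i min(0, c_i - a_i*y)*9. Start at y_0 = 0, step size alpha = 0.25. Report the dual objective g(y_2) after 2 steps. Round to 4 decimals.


Dual ascent for LP: min 6*x1 + 13*x2, 2*x1 + 2*x2 = 5, 0 <= x_i <= 9
Step 1: y^k = 0.0, reduced costs: (6.0, 13.0)
  x^k = (0.0, 0.0), subgradient = b - a^T x = 5.0
  y^{k+1} = 0.0 + 0.25*5.0 = 1.25
Step 2: y^k = 1.25, reduced costs: (3.5, 10.5)
  x^k = (0.0, 0.0), subgradient = b - a^T x = 5.0
  y^{k+1} = 1.25 + 0.25*5.0 = 2.5
Dual objective at y_2 = 2.5: reduced costs (1.0, 8.0), box minimizer x = (0.0, 0.0)
g(y_2) = b*y + (c1 - a1*y)*x1 + (c2 - a2*y)*x2 = 5*2.5 + 1.0*0.0 + 8.0*0.0 = 12.5 + 0.0 + 0.0 = 12.5


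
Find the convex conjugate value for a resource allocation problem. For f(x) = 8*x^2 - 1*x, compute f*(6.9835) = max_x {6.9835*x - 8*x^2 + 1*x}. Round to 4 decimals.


f*(y) = sup_x {y*x - a*x^2 - b*x} = sup_x {(y-b)*x - a*x^2}
FOC: (y - b) - 2a*x = 0 => x* = (y - b)/(2a)
x* = (6.9835 + 1)/(2*8) = 0.499
f*(6.9835) = (y-b)^2/(4a) = (6.9835 + 1)^2/(4*8)
= 63.7363/32 = 1.9918


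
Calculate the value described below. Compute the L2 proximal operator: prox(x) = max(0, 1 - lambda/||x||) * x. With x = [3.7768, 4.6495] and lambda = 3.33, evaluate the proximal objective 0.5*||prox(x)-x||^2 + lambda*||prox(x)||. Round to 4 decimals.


Step 1: Compute ||x||.
||x|| = 5.9902
Step 2: Compute scaling factor.
scale = max(0, 1 - 3.33/5.9902) = 0.4441
Step 3: prox(x) = [1.6772, 2.0648]
||prox(x)|| = 2.6602
Step 4: Proximal objective.
0.5*||prox-x||^2 = 5.5445
lambda*||prox|| = 8.8585
Total = 14.4028


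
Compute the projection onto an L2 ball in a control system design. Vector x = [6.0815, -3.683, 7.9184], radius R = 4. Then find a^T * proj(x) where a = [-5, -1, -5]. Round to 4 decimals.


Step 1: Compute ||x|| (intermediates to 6 decimals).
||x|| = sqrt(6.0815^2 + (-3.683)^2 + 7.9184^2) = 10.641907
Step 2: Project.
Since ||x|| > R, scale = R/||x|| = 4/10.641907 = 0.375872, proj(x) = scale * x
proj(x) = [2.285866, -1.384337, 2.976305]
Step 3: Dot product.
a^T * proj(x) = -5*2.285866 - 1*(-1.384337) - 5*2.976305 = -24.9265


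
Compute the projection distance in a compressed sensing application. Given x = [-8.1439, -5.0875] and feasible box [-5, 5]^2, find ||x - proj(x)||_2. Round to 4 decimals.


Project each component onto [-5, 5].
clip(-8.1439) = -5.0, clip(-5.0875) = -5.0
Projection = [-5.0, -5.0]
Squared diffs: [9.8841, 0.0077]
Distance = sqrt(9.8918) = 3.1451


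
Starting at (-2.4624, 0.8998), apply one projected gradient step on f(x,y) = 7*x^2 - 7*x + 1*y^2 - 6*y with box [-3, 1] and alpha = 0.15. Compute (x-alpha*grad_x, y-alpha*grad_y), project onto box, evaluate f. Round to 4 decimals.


Step 1: Compute gradient at (-2.4624, 0.8998).
grad_x = 2*7*-2.4624 - 7 = -41.4736
grad_y = 2*1*0.8998 - 6 = -4.2004
Step 2: Gradient step.
x_raw = -2.4624 - 0.15*-41.4736 = 3.7586
y_raw = 0.8998 - 0.15*-4.2004 = 1.5299
Step 3: Project onto [-3, 1].
x_proj = clip(3.7586) = 1.0
y_proj = clip(1.5299) = 1.0
Step 4: Evaluate f.
f(1.0, 1.0) = -5.0


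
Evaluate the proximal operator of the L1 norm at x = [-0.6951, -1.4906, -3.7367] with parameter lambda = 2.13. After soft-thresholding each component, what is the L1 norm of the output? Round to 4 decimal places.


Soft-thresholding with lambda = 2.13:
prox(-0.6951) = sign(-0.6951)*max(|-0.6951| - 2.13, 0) = 0.0
prox(-1.4906) = sign(-1.4906)*max(|-1.4906| - 2.13, 0) = 0.0
prox(-3.7367) = sign(-3.7367)*max(|-3.7367| - 2.13, 0) = -1.6067
prox(x) = [0.0, 0.0, -1.6067]
||prox(x)||_1 = 0.0 + 0.0 + 1.6067 = 1.6067
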